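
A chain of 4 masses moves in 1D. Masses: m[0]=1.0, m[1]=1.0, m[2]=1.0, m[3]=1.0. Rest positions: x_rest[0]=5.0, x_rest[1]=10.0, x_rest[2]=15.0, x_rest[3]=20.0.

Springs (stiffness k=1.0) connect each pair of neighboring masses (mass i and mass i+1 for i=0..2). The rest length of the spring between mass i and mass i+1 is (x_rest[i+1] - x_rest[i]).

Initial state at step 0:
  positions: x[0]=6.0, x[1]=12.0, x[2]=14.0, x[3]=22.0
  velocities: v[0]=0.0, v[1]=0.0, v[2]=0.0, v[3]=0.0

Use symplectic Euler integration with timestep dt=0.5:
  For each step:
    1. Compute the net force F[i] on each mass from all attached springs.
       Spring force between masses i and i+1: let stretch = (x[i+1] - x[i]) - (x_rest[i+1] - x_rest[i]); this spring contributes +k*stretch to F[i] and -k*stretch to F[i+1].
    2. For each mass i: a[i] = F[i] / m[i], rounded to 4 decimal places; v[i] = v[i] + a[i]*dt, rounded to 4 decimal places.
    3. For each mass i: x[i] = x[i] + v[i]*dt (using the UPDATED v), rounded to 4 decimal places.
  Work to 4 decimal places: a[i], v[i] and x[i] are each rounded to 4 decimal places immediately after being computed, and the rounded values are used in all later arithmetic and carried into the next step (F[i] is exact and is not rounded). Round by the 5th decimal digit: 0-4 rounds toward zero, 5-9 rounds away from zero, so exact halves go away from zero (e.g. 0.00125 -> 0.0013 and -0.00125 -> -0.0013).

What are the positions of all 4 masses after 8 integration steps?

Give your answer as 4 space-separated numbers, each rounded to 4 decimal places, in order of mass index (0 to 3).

Answer: 6.6319 9.9277 16.0141 21.4271

Derivation:
Step 0: x=[6.0000 12.0000 14.0000 22.0000] v=[0.0000 0.0000 0.0000 0.0000]
Step 1: x=[6.2500 11.0000 15.5000 21.2500] v=[0.5000 -2.0000 3.0000 -1.5000]
Step 2: x=[6.4375 9.9375 17.3125 20.3125] v=[0.3750 -2.1250 3.6250 -1.8750]
Step 3: x=[6.2500 9.8438 18.0313 19.8750] v=[-0.3750 -0.1875 1.4375 -0.8750]
Step 4: x=[5.7110 10.8985 17.1641 20.2266] v=[-1.0781 2.1094 -1.7344 0.7032]
Step 5: x=[5.2188 12.2228 15.4961 21.0626] v=[-0.9844 2.6485 -3.3360 1.6720]
Step 6: x=[5.2276 12.6144 14.4014 21.7570] v=[0.0176 0.7832 -2.1894 1.3888]
Step 7: x=[5.8331 11.6061 14.6989 21.8625] v=[1.2110 -2.0167 0.5949 0.2110]
Step 8: x=[6.6319 9.9277 16.0141 21.4271] v=[1.5975 -3.3568 2.6303 -0.8708]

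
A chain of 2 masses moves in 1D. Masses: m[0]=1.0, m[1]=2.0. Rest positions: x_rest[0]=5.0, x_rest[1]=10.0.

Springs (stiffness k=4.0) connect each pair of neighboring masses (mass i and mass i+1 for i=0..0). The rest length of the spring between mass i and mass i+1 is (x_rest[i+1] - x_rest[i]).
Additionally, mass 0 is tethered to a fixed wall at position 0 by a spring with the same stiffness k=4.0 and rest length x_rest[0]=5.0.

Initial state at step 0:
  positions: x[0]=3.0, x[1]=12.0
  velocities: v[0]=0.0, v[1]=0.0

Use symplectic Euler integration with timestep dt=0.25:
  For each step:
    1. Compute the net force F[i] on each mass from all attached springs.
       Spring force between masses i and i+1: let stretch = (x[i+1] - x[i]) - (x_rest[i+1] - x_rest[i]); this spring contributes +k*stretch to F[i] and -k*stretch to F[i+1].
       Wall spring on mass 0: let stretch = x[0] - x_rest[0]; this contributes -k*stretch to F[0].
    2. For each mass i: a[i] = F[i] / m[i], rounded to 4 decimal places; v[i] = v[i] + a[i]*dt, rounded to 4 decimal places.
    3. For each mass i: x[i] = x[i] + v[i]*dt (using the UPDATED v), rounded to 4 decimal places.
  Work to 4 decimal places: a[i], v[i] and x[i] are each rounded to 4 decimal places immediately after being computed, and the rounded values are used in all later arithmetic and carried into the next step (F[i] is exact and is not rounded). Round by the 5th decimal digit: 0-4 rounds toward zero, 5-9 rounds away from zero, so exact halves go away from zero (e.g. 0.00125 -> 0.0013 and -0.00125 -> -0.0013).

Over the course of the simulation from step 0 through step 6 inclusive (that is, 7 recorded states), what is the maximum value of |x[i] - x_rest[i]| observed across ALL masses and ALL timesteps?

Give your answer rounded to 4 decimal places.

Answer: 3.1250

Derivation:
Step 0: x=[3.0000 12.0000] v=[0.0000 0.0000]
Step 1: x=[4.5000 11.5000] v=[6.0000 -2.0000]
Step 2: x=[6.6250 10.7500] v=[8.5000 -3.0000]
Step 3: x=[8.1250 10.1094] v=[6.0000 -2.5625]
Step 4: x=[8.0899 9.8457] v=[-0.1406 -1.0547]
Step 5: x=[6.4712 9.9876] v=[-6.4747 0.5674]
Step 6: x=[4.1138 10.3149] v=[-9.4295 1.3092]
Max displacement = 3.1250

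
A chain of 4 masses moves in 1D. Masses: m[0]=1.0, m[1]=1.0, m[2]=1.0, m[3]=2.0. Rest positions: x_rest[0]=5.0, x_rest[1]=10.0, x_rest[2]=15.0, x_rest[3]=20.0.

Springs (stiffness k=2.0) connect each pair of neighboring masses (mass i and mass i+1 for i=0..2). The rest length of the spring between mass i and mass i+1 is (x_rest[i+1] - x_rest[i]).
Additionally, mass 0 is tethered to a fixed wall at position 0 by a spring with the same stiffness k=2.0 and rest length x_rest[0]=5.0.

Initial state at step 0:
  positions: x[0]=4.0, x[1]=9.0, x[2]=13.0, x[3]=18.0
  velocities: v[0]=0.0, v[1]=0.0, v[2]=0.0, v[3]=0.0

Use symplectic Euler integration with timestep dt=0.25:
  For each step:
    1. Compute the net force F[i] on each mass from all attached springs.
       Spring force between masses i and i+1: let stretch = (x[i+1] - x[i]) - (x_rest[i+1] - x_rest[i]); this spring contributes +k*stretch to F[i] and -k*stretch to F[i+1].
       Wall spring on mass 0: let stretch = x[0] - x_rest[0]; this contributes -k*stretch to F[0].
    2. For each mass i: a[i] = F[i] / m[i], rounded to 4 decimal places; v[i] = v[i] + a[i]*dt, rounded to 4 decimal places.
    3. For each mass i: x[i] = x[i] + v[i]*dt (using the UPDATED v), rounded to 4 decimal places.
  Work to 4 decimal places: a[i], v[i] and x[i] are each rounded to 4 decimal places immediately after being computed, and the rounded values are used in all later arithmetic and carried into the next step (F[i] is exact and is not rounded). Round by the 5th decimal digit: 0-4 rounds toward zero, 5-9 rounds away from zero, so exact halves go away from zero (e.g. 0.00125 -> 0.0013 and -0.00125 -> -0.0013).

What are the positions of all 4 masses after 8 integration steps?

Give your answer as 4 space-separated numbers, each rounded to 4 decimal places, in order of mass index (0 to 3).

Step 0: x=[4.0000 9.0000 13.0000 18.0000] v=[0.0000 0.0000 0.0000 0.0000]
Step 1: x=[4.1250 8.8750 13.1250 18.0000] v=[0.5000 -0.5000 0.5000 0.0000]
Step 2: x=[4.3281 8.6875 13.3281 18.0078] v=[0.8125 -0.7500 0.8125 0.0313]
Step 3: x=[4.5352 8.5352 13.5361 18.0357] v=[0.8282 -0.6094 0.8321 0.1114]
Step 4: x=[4.6754 8.5080 13.6815 18.0948] v=[0.5606 -0.1090 0.5815 0.2365]
Step 5: x=[4.7102 8.6484 13.7319 18.1906] v=[0.1392 0.5615 0.2014 0.3832]
Step 6: x=[4.6485 8.9320 13.7042 18.3202] v=[-0.2468 1.1342 -0.1110 0.5185]
Step 7: x=[4.5412 9.2767 13.6569 18.4738] v=[-0.4293 1.3786 -0.1891 0.6145]
Step 8: x=[4.4582 9.5770 13.6642 18.6389] v=[-0.3322 1.2010 0.0293 0.6603]

Answer: 4.4582 9.5770 13.6642 18.6389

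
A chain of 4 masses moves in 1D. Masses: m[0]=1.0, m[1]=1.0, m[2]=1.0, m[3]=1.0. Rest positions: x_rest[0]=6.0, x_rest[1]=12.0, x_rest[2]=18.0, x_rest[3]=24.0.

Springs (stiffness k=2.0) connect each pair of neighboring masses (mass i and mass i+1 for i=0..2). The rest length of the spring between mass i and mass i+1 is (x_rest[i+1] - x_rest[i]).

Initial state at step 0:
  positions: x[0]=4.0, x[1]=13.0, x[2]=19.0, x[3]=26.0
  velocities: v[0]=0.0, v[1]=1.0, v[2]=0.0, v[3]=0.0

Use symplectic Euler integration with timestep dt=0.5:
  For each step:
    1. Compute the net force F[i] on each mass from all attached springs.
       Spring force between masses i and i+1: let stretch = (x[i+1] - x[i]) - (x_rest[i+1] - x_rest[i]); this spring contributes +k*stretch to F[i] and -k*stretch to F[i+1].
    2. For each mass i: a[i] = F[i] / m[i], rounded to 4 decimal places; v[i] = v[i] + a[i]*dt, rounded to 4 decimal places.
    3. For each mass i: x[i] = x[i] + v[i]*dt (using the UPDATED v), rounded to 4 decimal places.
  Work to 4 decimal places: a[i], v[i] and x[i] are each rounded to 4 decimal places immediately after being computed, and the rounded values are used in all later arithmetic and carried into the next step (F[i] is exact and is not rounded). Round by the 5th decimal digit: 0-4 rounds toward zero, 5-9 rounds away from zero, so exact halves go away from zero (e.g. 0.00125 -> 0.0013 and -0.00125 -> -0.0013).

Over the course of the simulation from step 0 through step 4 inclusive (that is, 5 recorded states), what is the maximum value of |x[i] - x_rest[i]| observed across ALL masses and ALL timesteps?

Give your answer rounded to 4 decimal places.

Step 0: x=[4.0000 13.0000 19.0000 26.0000] v=[0.0000 1.0000 0.0000 0.0000]
Step 1: x=[5.5000 12.0000 19.5000 25.5000] v=[3.0000 -2.0000 1.0000 -1.0000]
Step 2: x=[7.2500 11.5000 19.2500 25.0000] v=[3.5000 -1.0000 -0.5000 -1.0000]
Step 3: x=[8.1250 12.7500 18.0000 24.6250] v=[1.7500 2.5000 -2.5000 -0.7500]
Step 4: x=[8.3125 14.3125 17.4375 23.9375] v=[0.3750 3.1250 -1.1250 -1.3750]
Max displacement = 2.3125

Answer: 2.3125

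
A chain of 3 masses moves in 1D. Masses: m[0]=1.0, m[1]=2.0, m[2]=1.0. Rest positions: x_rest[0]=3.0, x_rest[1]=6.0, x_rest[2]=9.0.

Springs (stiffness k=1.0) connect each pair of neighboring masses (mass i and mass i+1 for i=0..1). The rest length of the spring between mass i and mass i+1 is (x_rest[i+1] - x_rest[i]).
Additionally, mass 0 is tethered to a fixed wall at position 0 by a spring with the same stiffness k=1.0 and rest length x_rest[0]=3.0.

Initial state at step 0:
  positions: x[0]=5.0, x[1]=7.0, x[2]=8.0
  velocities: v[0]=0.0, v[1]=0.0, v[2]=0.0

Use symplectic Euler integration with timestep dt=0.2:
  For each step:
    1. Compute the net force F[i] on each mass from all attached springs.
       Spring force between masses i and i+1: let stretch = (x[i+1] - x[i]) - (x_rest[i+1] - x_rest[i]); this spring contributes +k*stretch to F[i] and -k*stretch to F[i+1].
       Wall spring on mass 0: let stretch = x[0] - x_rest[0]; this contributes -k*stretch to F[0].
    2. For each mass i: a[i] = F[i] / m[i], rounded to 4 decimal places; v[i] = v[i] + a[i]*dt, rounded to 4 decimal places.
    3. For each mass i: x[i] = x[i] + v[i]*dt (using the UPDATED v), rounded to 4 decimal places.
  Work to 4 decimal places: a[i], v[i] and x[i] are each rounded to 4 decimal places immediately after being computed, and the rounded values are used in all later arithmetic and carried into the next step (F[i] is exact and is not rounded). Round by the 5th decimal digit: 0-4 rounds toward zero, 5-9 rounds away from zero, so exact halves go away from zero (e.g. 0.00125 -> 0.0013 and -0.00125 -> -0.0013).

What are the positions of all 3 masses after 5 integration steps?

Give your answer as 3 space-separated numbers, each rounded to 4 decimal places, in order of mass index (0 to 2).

Step 0: x=[5.0000 7.0000 8.0000] v=[0.0000 0.0000 0.0000]
Step 1: x=[4.8800 6.9800 8.0800] v=[-0.6000 -0.1000 0.4000]
Step 2: x=[4.6488 6.9400 8.2360] v=[-1.1560 -0.2000 0.7800]
Step 3: x=[4.3233 6.8801 8.4602] v=[-1.6275 -0.2995 1.1208]
Step 4: x=[3.9271 6.8007 8.7412] v=[-1.9808 -0.3972 1.4048]
Step 5: x=[3.4888 6.7026 9.0645] v=[-2.1915 -0.4905 1.6167]

Answer: 3.4888 6.7026 9.0645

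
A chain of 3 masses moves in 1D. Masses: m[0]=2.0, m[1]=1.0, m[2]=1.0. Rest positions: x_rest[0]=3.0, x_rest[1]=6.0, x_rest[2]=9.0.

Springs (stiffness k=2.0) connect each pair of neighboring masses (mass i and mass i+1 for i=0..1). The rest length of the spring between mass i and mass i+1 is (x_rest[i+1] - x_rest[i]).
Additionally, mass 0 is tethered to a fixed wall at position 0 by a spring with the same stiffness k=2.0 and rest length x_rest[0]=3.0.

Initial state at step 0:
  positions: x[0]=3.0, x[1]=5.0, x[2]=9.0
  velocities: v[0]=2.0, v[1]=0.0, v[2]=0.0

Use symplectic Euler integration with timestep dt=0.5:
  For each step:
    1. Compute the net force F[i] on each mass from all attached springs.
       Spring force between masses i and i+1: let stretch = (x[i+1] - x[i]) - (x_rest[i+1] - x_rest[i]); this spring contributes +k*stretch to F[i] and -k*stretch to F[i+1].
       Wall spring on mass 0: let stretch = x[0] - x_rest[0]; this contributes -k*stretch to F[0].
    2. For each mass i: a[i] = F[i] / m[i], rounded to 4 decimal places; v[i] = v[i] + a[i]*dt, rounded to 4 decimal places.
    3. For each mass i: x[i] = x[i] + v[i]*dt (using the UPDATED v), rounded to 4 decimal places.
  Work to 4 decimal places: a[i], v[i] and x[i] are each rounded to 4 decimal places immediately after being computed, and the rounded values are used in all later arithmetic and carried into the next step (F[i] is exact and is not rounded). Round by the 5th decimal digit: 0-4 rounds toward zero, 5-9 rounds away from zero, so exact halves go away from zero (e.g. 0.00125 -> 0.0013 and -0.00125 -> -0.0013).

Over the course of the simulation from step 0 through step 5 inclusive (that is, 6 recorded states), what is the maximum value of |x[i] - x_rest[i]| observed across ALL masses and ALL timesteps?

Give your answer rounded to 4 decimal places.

Step 0: x=[3.0000 5.0000 9.0000] v=[2.0000 0.0000 0.0000]
Step 1: x=[3.7500 6.0000 8.5000] v=[1.5000 2.0000 -1.0000]
Step 2: x=[4.1250 7.1250 8.2500] v=[0.7500 2.2500 -0.5000]
Step 3: x=[4.2188 7.3125 8.9375] v=[0.1875 0.3750 1.3750]
Step 4: x=[4.0313 6.7657 10.3125] v=[-0.3751 -1.0937 2.7500]
Step 5: x=[3.5195 6.6251 11.4141] v=[-1.0236 -0.2813 2.2032]
Max displacement = 2.4141

Answer: 2.4141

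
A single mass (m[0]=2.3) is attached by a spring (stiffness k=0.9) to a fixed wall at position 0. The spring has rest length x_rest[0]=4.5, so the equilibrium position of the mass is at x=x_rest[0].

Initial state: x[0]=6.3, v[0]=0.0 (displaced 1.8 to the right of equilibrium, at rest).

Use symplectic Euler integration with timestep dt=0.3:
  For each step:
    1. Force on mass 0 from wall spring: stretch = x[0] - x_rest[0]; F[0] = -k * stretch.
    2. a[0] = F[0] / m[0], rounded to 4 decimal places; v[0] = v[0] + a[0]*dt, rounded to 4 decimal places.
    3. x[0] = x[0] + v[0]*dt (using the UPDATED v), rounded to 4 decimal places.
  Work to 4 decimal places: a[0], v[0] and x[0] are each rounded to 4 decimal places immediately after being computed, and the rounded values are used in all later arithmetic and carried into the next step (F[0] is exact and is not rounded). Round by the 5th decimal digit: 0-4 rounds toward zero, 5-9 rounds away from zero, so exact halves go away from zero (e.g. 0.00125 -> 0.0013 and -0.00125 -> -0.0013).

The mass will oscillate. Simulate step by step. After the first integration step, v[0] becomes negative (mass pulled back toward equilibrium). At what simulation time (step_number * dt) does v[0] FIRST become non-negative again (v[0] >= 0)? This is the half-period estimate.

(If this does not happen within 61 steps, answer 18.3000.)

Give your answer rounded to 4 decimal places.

Answer: 5.1000

Derivation:
Step 0: x=[6.3000] v=[0.0000]
Step 1: x=[6.2366] v=[-0.2113]
Step 2: x=[6.1120] v=[-0.4152]
Step 3: x=[5.9307] v=[-0.6044]
Step 4: x=[5.6990] v=[-0.7723]
Step 5: x=[5.4251] v=[-0.9131]
Step 6: x=[5.1186] v=[-1.0217]
Step 7: x=[4.7903] v=[-1.0943]
Step 8: x=[4.4518] v=[-1.1284]
Step 9: x=[4.1150] v=[-1.1227]
Step 10: x=[3.7918] v=[-1.0775]
Step 11: x=[3.4935] v=[-0.9944]
Step 12: x=[3.2306] v=[-0.8763]
Step 13: x=[3.0124] v=[-0.7273]
Step 14: x=[2.8466] v=[-0.5527]
Step 15: x=[2.7390] v=[-0.3586]
Step 16: x=[2.6934] v=[-0.1519]
Step 17: x=[2.7115] v=[0.0602]
First v>=0 after going negative at step 17, time=5.1000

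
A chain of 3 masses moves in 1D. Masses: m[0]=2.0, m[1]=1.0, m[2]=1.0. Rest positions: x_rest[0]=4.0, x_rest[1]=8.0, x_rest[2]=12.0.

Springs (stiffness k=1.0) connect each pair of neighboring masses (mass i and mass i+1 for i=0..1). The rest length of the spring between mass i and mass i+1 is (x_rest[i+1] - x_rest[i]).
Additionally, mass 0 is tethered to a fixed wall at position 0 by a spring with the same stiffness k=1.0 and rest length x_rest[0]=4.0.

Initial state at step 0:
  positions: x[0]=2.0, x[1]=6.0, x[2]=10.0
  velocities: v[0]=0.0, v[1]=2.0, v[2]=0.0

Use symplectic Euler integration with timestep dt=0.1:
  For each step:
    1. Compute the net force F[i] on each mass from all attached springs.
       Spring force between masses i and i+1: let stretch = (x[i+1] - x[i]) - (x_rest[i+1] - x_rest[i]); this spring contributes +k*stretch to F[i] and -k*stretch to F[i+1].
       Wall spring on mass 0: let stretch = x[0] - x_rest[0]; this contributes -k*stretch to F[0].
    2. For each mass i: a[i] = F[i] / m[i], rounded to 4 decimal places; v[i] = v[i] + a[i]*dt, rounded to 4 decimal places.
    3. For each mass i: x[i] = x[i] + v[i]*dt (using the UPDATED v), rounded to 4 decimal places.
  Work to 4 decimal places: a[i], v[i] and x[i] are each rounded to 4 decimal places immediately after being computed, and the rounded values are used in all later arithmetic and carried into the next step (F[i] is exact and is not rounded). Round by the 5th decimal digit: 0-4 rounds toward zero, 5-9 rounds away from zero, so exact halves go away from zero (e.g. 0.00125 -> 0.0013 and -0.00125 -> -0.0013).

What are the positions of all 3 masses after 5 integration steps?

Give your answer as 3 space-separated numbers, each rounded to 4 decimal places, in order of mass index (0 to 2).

Answer: 2.1660 6.9257 10.0387

Derivation:
Step 0: x=[2.0000 6.0000 10.0000] v=[0.0000 2.0000 0.0000]
Step 1: x=[2.0100 6.2000 10.0000] v=[0.1000 2.0000 0.0000]
Step 2: x=[2.0309 6.3961 10.0020] v=[0.2090 1.9610 0.0200]
Step 3: x=[2.0635 6.5846 10.0079] v=[0.3257 1.8851 0.0594]
Step 4: x=[2.1084 6.7621 10.0196] v=[0.4486 1.7753 0.1171]
Step 5: x=[2.1660 6.9257 10.0387] v=[0.5759 1.6357 0.1914]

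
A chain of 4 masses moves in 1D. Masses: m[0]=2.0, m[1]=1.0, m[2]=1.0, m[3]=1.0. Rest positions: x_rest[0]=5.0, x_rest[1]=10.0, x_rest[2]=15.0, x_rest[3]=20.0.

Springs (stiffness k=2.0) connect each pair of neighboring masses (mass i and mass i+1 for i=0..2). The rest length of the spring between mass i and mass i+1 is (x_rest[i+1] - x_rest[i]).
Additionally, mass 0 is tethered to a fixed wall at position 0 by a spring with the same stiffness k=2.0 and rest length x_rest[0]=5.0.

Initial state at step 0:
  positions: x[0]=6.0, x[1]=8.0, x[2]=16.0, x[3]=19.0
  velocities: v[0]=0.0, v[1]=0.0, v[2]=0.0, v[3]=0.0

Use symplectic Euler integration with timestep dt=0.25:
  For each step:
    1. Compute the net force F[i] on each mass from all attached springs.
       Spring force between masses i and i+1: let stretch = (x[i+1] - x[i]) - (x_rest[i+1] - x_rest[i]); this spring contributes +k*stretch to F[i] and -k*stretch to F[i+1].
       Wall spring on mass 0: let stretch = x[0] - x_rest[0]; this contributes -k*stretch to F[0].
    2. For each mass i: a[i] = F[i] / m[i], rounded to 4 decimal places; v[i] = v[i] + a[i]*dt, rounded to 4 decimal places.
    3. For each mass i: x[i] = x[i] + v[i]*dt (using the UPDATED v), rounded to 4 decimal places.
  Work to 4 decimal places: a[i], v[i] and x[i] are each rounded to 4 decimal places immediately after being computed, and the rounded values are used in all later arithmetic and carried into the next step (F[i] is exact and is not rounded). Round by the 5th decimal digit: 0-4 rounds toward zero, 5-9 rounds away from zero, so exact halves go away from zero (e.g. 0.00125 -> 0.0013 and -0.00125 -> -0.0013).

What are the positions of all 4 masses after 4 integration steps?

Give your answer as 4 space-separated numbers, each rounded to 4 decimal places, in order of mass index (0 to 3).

Answer: 4.4846 11.8325 13.1724 20.1800

Derivation:
Step 0: x=[6.0000 8.0000 16.0000 19.0000] v=[0.0000 0.0000 0.0000 0.0000]
Step 1: x=[5.7500 8.7500 15.3750 19.2500] v=[-1.0000 3.0000 -2.5000 1.0000]
Step 2: x=[5.3281 9.9531 14.4063 19.6406] v=[-1.6875 4.8125 -3.8750 1.5625]
Step 3: x=[4.8623 11.1348 13.5352 20.0020] v=[-1.8633 4.7266 -3.4845 1.4454]
Step 4: x=[4.4846 11.8325 13.1724 20.1800] v=[-1.5108 2.7906 -1.4513 0.7120]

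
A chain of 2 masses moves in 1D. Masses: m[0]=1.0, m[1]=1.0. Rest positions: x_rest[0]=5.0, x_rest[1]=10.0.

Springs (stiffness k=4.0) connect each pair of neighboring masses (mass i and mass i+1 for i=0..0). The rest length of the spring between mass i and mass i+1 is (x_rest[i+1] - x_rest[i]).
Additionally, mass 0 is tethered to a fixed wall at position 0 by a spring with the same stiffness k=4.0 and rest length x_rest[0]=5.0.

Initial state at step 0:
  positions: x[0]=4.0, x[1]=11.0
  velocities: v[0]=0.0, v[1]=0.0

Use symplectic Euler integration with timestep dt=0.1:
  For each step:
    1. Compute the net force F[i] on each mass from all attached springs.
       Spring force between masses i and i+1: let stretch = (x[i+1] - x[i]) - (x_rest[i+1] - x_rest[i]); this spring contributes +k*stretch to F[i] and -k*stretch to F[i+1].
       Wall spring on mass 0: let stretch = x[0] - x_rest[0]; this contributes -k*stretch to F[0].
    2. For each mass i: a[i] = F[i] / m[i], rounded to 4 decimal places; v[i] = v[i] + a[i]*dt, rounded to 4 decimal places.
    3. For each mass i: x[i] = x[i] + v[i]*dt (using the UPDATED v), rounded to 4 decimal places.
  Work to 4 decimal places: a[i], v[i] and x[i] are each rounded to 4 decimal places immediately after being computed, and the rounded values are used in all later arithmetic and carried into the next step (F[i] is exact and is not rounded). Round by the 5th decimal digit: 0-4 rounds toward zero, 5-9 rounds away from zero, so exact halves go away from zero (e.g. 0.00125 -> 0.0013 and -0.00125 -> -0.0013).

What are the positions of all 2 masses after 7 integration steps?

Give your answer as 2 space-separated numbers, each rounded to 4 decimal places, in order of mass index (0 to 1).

Answer: 6.0072 9.6070

Derivation:
Step 0: x=[4.0000 11.0000] v=[0.0000 0.0000]
Step 1: x=[4.1200 10.9200] v=[1.2000 -0.8000]
Step 2: x=[4.3472 10.7680] v=[2.2720 -1.5200]
Step 3: x=[4.6573 10.5592] v=[3.1014 -2.0883]
Step 4: x=[5.0172 10.3143] v=[3.5992 -2.4491]
Step 5: x=[5.3883 10.0575] v=[3.7112 -2.5679]
Step 6: x=[5.7307 9.8139] v=[3.4236 -2.4356]
Step 7: x=[6.0072 9.6070] v=[2.7646 -2.0689]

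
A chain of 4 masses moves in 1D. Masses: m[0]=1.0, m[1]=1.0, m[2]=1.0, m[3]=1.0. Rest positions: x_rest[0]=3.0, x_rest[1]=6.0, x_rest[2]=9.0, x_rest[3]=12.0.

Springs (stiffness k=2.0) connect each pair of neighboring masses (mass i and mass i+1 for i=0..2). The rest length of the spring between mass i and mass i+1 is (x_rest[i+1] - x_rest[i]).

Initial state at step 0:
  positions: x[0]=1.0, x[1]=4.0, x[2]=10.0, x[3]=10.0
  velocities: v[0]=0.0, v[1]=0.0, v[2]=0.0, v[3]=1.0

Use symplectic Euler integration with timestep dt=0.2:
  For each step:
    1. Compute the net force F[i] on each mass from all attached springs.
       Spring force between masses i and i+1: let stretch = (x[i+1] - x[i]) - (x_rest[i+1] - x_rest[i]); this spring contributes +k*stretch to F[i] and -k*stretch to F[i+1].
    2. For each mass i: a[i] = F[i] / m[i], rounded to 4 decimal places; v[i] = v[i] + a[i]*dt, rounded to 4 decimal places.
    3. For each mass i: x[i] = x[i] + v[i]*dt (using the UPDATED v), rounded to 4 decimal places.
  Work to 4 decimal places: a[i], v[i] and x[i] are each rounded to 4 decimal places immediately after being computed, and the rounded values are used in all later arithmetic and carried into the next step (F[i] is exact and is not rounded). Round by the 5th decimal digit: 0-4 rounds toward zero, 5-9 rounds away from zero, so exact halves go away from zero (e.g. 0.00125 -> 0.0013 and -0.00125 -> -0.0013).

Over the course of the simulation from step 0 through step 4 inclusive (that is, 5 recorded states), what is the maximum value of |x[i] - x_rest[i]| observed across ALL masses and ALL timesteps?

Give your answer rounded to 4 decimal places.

Step 0: x=[1.0000 4.0000 10.0000 10.0000] v=[0.0000 0.0000 0.0000 1.0000]
Step 1: x=[1.0000 4.2400 9.5200 10.4400] v=[0.0000 1.2000 -2.4000 2.2000]
Step 2: x=[1.0192 4.6432 8.6912 11.0464] v=[0.0960 2.0160 -4.1440 3.0320]
Step 3: x=[1.0883 5.0803 7.7270 11.7044] v=[0.3456 2.1856 -4.8211 3.2899]
Step 4: x=[1.2368 5.4098 6.8692 12.2842] v=[0.7424 1.6475 -4.2888 2.8989]
Max displacement = 2.1308

Answer: 2.1308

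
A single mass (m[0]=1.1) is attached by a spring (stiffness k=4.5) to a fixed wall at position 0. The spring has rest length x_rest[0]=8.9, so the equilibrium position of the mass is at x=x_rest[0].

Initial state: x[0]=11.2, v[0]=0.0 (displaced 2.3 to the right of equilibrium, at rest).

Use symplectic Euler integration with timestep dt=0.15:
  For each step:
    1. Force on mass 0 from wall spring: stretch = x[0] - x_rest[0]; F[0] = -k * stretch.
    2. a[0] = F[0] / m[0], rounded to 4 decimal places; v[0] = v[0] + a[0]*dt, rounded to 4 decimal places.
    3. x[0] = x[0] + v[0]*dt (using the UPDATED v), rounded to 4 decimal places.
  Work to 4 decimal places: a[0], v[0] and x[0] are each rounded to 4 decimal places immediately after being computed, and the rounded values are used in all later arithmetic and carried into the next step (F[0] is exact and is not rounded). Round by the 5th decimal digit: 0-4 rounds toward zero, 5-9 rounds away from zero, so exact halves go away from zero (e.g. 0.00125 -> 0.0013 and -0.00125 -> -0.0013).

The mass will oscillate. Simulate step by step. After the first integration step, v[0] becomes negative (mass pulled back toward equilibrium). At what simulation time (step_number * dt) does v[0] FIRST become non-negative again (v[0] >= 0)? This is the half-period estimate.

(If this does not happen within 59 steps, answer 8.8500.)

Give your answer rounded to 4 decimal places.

Step 0: x=[11.2000] v=[0.0000]
Step 1: x=[10.9883] v=[-1.4114]
Step 2: x=[10.5844] v=[-2.6929]
Step 3: x=[10.0254] v=[-3.7265]
Step 4: x=[9.3628] v=[-4.4171]
Step 5: x=[8.6576] v=[-4.7011]
Step 6: x=[7.9747] v=[-4.5524]
Step 7: x=[7.3770] v=[-3.9846]
Step 8: x=[6.9195] v=[-3.0500]
Step 9: x=[6.6443] v=[-1.8347]
Step 10: x=[6.5767] v=[-0.4505]
Step 11: x=[6.7230] v=[0.9752]
First v>=0 after going negative at step 11, time=1.6500

Answer: 1.6500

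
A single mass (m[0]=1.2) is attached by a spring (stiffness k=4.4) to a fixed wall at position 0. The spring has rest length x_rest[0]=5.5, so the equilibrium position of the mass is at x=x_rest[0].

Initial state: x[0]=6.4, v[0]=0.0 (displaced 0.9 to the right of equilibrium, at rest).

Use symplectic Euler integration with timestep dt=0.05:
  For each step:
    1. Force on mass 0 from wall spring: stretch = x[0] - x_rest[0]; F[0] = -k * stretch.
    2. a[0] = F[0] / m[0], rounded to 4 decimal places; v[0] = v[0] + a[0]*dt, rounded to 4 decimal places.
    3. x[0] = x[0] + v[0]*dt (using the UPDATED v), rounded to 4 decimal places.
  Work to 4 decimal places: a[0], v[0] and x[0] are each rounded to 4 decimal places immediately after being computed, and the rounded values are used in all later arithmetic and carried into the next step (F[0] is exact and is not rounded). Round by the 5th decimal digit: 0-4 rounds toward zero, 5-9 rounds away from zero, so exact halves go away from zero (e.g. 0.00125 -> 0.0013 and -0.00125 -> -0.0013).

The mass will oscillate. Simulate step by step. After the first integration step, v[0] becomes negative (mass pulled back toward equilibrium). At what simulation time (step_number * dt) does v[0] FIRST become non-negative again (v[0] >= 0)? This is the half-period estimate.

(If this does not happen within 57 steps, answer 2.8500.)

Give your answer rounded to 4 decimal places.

Answer: 1.6500

Derivation:
Step 0: x=[6.4000] v=[0.0000]
Step 1: x=[6.3918] v=[-0.1650]
Step 2: x=[6.3754] v=[-0.3285]
Step 3: x=[6.3510] v=[-0.4890]
Step 4: x=[6.3188] v=[-0.6450]
Step 5: x=[6.2790] v=[-0.7951]
Step 6: x=[6.2321] v=[-0.9379]
Step 7: x=[6.1785] v=[-1.0721]
Step 8: x=[6.1187] v=[-1.1965]
Step 9: x=[6.0532] v=[-1.3099]
Step 10: x=[5.9826] v=[-1.4113]
Step 11: x=[5.9076] v=[-1.4998]
Step 12: x=[5.8289] v=[-1.5745]
Step 13: x=[5.7472] v=[-1.6348]
Step 14: x=[5.6632] v=[-1.6801]
Step 15: x=[5.5777] v=[-1.7100]
Step 16: x=[5.4915] v=[-1.7242]
Step 17: x=[5.4054] v=[-1.7226]
Step 18: x=[5.3201] v=[-1.7053]
Step 19: x=[5.2365] v=[-1.6723]
Step 20: x=[5.1553] v=[-1.6240]
Step 21: x=[5.0773] v=[-1.5608]
Step 22: x=[5.0031] v=[-1.4833]
Step 23: x=[4.9335] v=[-1.3922]
Step 24: x=[4.8691] v=[-1.2883]
Step 25: x=[4.8105] v=[-1.1726]
Step 26: x=[4.7582] v=[-1.0462]
Step 27: x=[4.7127] v=[-0.9102]
Step 28: x=[4.6744] v=[-0.7659]
Step 29: x=[4.6437] v=[-0.6145]
Step 30: x=[4.6208] v=[-0.4575]
Step 31: x=[4.6060] v=[-0.2963]
Step 32: x=[4.5994] v=[-0.1324]
Step 33: x=[4.6010] v=[0.0327]
First v>=0 after going negative at step 33, time=1.6500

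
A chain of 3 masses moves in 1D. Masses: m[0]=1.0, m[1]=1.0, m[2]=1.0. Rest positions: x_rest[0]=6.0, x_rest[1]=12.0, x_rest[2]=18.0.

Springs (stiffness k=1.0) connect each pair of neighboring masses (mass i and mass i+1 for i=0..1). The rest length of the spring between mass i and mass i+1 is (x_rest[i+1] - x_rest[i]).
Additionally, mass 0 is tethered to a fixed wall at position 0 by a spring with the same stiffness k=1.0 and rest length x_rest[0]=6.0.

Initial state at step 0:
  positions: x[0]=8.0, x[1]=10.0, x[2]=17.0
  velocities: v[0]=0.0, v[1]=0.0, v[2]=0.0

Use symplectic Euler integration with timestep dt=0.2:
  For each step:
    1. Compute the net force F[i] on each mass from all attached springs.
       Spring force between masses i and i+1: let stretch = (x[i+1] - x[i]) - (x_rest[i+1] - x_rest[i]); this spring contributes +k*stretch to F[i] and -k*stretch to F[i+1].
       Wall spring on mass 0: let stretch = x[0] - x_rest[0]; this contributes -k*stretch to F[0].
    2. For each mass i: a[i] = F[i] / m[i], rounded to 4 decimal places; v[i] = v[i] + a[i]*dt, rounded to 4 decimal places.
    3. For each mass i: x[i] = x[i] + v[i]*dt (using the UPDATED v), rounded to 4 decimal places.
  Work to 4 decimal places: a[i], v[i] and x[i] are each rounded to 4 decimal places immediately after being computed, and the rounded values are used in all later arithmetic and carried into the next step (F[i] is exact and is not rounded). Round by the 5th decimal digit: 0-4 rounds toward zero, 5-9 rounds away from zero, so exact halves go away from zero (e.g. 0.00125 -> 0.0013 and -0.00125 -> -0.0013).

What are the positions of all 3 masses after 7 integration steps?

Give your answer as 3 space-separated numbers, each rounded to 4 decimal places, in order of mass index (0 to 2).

Step 0: x=[8.0000 10.0000 17.0000] v=[0.0000 0.0000 0.0000]
Step 1: x=[7.7600 10.2000 16.9600] v=[-1.2000 1.0000 -0.2000]
Step 2: x=[7.3072 10.5728 16.8896] v=[-2.2640 1.8640 -0.3520]
Step 3: x=[6.6927 11.0676 16.8065] v=[-3.0723 2.4742 -0.4154]
Step 4: x=[5.9855 11.6170 16.7339] v=[-3.5359 2.7470 -0.3632]
Step 5: x=[5.2642 12.1458 16.6966] v=[-3.6067 2.6441 -0.1866]
Step 6: x=[4.6076 12.5814 16.7172] v=[-3.2832 2.1779 0.1032]
Step 7: x=[4.0856 12.8635 16.8124] v=[-2.6100 1.4103 0.4760]

Answer: 4.0856 12.8635 16.8124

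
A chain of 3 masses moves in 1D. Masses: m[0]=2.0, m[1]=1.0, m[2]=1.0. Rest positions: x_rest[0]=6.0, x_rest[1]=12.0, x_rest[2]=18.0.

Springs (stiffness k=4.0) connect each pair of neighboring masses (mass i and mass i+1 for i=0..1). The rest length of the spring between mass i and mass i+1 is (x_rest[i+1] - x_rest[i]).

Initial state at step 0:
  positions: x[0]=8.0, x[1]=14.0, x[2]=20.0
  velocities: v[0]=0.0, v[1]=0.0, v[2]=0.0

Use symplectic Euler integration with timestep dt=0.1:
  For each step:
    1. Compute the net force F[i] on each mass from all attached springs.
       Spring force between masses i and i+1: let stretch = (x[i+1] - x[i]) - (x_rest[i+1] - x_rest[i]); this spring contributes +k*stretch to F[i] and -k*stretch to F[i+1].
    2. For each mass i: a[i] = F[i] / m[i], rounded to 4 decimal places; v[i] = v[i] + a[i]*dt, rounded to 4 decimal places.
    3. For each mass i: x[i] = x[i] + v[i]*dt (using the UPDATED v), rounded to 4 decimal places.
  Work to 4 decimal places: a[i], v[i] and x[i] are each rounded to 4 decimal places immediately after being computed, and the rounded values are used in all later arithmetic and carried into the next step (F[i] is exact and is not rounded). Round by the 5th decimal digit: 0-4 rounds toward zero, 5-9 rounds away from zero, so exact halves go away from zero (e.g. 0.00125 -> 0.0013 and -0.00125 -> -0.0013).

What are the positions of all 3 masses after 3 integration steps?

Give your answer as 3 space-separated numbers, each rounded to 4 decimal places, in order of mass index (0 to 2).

Step 0: x=[8.0000 14.0000 20.0000] v=[0.0000 0.0000 0.0000]
Step 1: x=[8.0000 14.0000 20.0000] v=[0.0000 0.0000 0.0000]
Step 2: x=[8.0000 14.0000 20.0000] v=[0.0000 0.0000 0.0000]
Step 3: x=[8.0000 14.0000 20.0000] v=[0.0000 0.0000 0.0000]

Answer: 8.0000 14.0000 20.0000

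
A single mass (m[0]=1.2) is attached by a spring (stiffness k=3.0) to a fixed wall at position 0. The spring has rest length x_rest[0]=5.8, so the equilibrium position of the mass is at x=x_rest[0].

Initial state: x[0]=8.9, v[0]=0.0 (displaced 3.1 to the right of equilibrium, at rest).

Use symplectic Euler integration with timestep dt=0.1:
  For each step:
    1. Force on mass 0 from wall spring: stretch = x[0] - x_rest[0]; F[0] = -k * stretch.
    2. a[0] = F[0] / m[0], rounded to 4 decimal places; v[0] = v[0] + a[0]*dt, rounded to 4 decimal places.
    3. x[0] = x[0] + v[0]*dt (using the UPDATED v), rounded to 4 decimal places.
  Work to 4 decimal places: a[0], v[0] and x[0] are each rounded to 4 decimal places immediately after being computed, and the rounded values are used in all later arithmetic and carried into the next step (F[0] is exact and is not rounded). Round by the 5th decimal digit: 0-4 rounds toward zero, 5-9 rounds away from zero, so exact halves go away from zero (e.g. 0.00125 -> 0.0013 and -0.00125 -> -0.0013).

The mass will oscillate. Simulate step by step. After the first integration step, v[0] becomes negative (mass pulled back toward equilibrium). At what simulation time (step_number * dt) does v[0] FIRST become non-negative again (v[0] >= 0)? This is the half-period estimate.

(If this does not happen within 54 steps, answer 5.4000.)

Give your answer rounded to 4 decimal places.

Step 0: x=[8.9000] v=[0.0000]
Step 1: x=[8.8225] v=[-0.7750]
Step 2: x=[8.6694] v=[-1.5306]
Step 3: x=[8.4446] v=[-2.2480]
Step 4: x=[8.1537] v=[-2.9092]
Step 5: x=[7.8039] v=[-3.4976]
Step 6: x=[7.4040] v=[-3.9986]
Step 7: x=[6.9640] v=[-4.3996]
Step 8: x=[6.4949] v=[-4.6906]
Step 9: x=[6.0085] v=[-4.8643]
Step 10: x=[5.5169] v=[-4.9164]
Step 11: x=[5.0323] v=[-4.8456]
Step 12: x=[4.5669] v=[-4.6537]
Step 13: x=[4.1324] v=[-4.3454]
Step 14: x=[3.7396] v=[-3.9285]
Step 15: x=[3.3983] v=[-3.4134]
Step 16: x=[3.1170] v=[-2.8130]
Step 17: x=[2.9028] v=[-2.1423]
Step 18: x=[2.7610] v=[-1.4180]
Step 19: x=[2.6952] v=[-0.6583]
Step 20: x=[2.7070] v=[0.1179]
First v>=0 after going negative at step 20, time=2.0000

Answer: 2.0000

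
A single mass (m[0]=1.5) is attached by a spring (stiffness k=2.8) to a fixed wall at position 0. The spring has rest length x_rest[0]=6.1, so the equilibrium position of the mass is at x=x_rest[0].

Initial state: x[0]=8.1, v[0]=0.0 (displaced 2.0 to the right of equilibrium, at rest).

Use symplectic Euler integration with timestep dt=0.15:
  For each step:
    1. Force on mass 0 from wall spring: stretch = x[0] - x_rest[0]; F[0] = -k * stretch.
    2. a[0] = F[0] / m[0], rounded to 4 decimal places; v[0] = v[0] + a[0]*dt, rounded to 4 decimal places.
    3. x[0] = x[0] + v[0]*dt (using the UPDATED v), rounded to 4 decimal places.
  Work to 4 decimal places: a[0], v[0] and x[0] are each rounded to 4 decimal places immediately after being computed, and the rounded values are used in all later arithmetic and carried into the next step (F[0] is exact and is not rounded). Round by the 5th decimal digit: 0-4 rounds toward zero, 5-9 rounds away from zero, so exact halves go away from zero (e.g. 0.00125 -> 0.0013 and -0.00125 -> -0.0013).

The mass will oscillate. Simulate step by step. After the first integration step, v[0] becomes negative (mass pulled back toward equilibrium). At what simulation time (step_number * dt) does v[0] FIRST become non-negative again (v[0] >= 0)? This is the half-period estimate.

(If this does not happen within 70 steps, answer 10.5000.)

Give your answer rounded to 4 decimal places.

Step 0: x=[8.1000] v=[0.0000]
Step 1: x=[8.0160] v=[-0.5600]
Step 2: x=[7.8515] v=[-1.0965]
Step 3: x=[7.6135] v=[-1.5869]
Step 4: x=[7.3119] v=[-2.0107]
Step 5: x=[6.9594] v=[-2.3500]
Step 6: x=[6.5708] v=[-2.5906]
Step 7: x=[6.1624] v=[-2.7224]
Step 8: x=[5.7514] v=[-2.7399]
Step 9: x=[5.3551] v=[-2.6423]
Step 10: x=[4.9900] v=[-2.4337]
Step 11: x=[4.6716] v=[-2.1229]
Step 12: x=[4.4132] v=[-1.7230]
Step 13: x=[4.2256] v=[-1.2507]
Step 14: x=[4.1167] v=[-0.7259]
Step 15: x=[4.0911] v=[-0.1706]
Step 16: x=[4.1499] v=[0.3919]
First v>=0 after going negative at step 16, time=2.4000

Answer: 2.4000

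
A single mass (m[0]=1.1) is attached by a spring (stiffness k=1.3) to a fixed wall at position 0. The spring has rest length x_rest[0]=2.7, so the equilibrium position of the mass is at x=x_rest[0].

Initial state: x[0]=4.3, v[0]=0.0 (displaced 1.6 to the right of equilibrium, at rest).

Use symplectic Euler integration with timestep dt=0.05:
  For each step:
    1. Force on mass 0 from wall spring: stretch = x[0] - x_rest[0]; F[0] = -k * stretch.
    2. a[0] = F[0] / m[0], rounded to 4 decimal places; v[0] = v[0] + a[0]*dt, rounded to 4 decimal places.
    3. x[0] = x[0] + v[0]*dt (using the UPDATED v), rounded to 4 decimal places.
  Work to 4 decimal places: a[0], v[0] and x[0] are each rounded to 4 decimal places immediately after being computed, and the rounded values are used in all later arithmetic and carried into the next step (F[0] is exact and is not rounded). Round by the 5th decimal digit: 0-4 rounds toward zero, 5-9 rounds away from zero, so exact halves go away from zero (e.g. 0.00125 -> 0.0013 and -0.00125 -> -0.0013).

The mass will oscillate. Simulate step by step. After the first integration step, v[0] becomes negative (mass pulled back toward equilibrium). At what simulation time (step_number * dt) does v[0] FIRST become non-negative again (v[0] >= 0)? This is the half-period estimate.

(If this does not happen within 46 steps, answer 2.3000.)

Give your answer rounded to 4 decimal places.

Step 0: x=[4.3000] v=[0.0000]
Step 1: x=[4.2953] v=[-0.0945]
Step 2: x=[4.2859] v=[-0.1888]
Step 3: x=[4.2718] v=[-0.2825]
Step 4: x=[4.2530] v=[-0.3754]
Step 5: x=[4.2296] v=[-0.4672]
Step 6: x=[4.2017] v=[-0.5576]
Step 7: x=[4.1694] v=[-0.6463]
Step 8: x=[4.1327] v=[-0.7331]
Step 9: x=[4.0918] v=[-0.8178]
Step 10: x=[4.0468] v=[-0.9000]
Step 11: x=[3.9978] v=[-0.9796]
Step 12: x=[3.9450] v=[-1.0563]
Step 13: x=[3.8885] v=[-1.1299]
Step 14: x=[3.8285] v=[-1.2001]
Step 15: x=[3.7652] v=[-1.2668]
Step 16: x=[3.6987] v=[-1.3297]
Step 17: x=[3.6293] v=[-1.3887]
Step 18: x=[3.5571] v=[-1.4436]
Step 19: x=[3.4824] v=[-1.4942]
Step 20: x=[3.4054] v=[-1.5404]
Step 21: x=[3.3263] v=[-1.5821]
Step 22: x=[3.2453] v=[-1.6191]
Step 23: x=[3.1627] v=[-1.6513]
Step 24: x=[3.0788] v=[-1.6786]
Step 25: x=[2.9938] v=[-1.7010]
Step 26: x=[2.9079] v=[-1.7184]
Step 27: x=[2.8214] v=[-1.7307]
Step 28: x=[2.7345] v=[-1.7379]
Step 29: x=[2.6475] v=[-1.7399]
Step 30: x=[2.5607] v=[-1.7368]
Step 31: x=[2.4743] v=[-1.7286]
Step 32: x=[2.3885] v=[-1.7153]
Step 33: x=[2.3037] v=[-1.6969]
Step 34: x=[2.2200] v=[-1.6735]
Step 35: x=[2.1377] v=[-1.6451]
Step 36: x=[2.0571] v=[-1.6119]
Step 37: x=[1.9784] v=[-1.5739]
Step 38: x=[1.9018] v=[-1.5313]
Step 39: x=[1.8276] v=[-1.4841]
Step 40: x=[1.7560] v=[-1.4326]
Step 41: x=[1.6872] v=[-1.3768]
Step 42: x=[1.6214] v=[-1.3170]
Step 43: x=[1.5587] v=[-1.2533]
Step 44: x=[1.4994] v=[-1.1859]
Step 45: x=[1.4437] v=[-1.1150]
Step 46: x=[1.3917] v=[-1.0408]
v[0] did not become non-negative within 46 steps; using fallback time=2.3000

Answer: 2.3000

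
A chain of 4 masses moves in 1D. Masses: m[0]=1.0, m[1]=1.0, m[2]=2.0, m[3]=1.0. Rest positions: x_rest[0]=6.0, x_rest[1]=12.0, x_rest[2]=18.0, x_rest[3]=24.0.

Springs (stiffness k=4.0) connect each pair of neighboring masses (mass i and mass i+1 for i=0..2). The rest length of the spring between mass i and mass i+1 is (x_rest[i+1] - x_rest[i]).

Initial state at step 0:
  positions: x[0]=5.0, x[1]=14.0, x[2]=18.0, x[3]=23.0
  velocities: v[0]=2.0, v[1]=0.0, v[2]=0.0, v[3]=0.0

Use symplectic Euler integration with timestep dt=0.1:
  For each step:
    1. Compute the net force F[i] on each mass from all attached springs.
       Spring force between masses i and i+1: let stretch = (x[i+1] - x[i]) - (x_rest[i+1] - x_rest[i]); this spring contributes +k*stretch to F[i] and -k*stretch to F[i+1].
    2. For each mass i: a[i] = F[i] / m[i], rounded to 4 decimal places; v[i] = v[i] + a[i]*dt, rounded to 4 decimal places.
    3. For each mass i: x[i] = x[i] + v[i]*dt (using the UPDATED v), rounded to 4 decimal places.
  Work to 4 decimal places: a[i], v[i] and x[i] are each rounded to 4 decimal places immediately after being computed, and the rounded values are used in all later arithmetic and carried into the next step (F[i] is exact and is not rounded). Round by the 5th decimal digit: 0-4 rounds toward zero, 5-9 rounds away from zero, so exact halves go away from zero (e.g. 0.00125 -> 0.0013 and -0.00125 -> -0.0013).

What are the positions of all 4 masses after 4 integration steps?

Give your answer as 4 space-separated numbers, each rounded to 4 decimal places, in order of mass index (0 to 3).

Answer: 6.7412 12.3818 18.1449 23.3872

Derivation:
Step 0: x=[5.0000 14.0000 18.0000 23.0000] v=[2.0000 0.0000 0.0000 0.0000]
Step 1: x=[5.3200 13.8000 18.0200 23.0400] v=[3.2000 -2.0000 0.2000 0.4000]
Step 2: x=[5.7392 13.4296 18.0560 23.1192] v=[4.1920 -3.7040 0.3600 0.7920]
Step 3: x=[6.2260 12.9366 18.1007 23.2359] v=[4.8682 -4.9296 0.4474 1.1667]
Step 4: x=[6.7412 12.3818 18.1449 23.3872] v=[5.1524 -5.5482 0.4416 1.5126]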